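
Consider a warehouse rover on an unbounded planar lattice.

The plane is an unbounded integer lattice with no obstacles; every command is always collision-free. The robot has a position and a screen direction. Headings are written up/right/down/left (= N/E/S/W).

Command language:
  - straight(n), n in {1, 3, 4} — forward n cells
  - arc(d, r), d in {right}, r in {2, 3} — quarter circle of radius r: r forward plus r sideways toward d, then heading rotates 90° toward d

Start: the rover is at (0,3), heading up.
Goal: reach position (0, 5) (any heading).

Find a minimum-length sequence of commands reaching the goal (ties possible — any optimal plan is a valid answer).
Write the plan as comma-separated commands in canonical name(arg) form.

t0: at (0,3), heading up
1. straight(1) → at (0,4), heading up
2. straight(1) → at (0,5), heading up
minimal: 2 command(s), checked below 2.

straight(1), straight(1)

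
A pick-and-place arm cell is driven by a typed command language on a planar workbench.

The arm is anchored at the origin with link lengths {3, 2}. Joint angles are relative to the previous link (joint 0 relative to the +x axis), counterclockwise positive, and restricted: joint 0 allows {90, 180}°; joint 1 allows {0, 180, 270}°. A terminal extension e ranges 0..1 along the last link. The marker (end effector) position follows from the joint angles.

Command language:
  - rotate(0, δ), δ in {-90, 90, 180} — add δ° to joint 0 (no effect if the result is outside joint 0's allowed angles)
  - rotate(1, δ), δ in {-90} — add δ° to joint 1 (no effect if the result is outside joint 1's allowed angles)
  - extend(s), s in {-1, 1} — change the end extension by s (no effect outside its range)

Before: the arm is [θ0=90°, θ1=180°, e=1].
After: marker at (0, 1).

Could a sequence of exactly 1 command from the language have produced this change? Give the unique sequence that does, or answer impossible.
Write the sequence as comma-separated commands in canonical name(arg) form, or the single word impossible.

start: [θ0=90°, θ1=180°, e=1]
step 1 (extend(-1)): [θ0=90°, θ1=180°, e=0]
no other 1-command option fits: unique.

extend(-1)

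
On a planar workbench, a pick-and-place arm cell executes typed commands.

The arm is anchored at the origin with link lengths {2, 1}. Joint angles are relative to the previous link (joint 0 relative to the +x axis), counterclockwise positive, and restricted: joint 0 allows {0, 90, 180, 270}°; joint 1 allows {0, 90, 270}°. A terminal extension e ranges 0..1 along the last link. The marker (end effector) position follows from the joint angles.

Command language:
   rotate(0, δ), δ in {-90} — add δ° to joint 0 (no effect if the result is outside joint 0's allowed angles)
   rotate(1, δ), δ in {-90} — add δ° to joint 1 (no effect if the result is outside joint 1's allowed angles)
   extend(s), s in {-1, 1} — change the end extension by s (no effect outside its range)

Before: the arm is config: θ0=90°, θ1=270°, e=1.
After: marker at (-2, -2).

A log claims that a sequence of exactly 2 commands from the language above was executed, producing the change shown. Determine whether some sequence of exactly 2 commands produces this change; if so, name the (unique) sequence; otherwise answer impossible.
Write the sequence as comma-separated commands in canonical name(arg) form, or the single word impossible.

begin: config: θ0=90°, θ1=270°, e=1
[1] after rotate(0, -90): config: θ0=0°, θ1=270°, e=1
[2] after rotate(0, -90): config: θ0=270°, θ1=270°, e=1
uniquely the one of 16 2-step routes that fits.

rotate(0, -90), rotate(0, -90)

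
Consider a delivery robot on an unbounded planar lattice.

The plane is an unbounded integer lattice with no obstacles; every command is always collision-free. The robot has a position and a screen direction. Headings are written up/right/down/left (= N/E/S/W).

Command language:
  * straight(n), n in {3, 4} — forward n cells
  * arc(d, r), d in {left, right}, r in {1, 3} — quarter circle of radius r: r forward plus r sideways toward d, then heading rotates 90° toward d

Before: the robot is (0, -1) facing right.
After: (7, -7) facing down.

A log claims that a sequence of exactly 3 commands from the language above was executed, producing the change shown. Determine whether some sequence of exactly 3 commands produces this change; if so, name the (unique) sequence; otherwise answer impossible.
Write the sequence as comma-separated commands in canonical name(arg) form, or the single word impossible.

key: position moved to (7,-7) AND the heading swung to S — translation plus rotation needed
t0: (0, -1) facing right
t=1 straight(4) ⇒ (4, -1) facing right
t=2 arc(right, 3) ⇒ (7, -4) facing down
t=3 straight(3) ⇒ (7, -7) facing down
no other 3-command option fits: unique.

straight(4), arc(right, 3), straight(3)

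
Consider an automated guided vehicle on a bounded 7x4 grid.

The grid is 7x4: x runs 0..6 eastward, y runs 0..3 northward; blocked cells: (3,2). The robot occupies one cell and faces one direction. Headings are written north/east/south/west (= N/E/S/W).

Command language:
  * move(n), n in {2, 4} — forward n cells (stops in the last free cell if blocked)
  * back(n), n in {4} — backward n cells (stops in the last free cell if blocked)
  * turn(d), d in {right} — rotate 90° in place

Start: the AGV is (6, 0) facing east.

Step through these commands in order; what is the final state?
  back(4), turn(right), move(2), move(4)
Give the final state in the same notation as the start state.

(2, 0) facing south

t0: (6, 0) facing east
step 1 (back(4)): (2, 0) facing east
step 2 (turn(right)): (2, 0) facing south
step 3 (move(2)): (2, 0) facing south
step 4 (move(4)): (2, 0) facing south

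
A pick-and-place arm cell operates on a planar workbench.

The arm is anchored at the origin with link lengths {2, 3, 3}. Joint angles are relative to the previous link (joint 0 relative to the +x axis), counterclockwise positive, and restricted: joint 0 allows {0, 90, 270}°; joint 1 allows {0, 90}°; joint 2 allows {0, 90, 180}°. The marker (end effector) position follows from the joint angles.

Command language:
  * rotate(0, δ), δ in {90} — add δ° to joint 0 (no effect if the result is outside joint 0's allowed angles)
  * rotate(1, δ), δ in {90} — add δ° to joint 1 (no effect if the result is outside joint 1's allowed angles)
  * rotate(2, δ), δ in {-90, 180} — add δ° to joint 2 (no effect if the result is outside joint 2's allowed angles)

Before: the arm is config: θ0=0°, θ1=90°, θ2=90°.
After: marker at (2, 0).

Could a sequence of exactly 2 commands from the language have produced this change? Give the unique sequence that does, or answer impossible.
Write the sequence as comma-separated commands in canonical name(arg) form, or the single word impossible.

key: order matters: swapping rotate(2, -90) and rotate(2, 180) lands elsewhere
begin: config: θ0=0°, θ1=90°, θ2=90°
t=1 rotate(2, -90) ⇒ config: θ0=0°, θ1=90°, θ2=0°
t=2 rotate(2, 180) ⇒ config: θ0=0°, θ1=90°, θ2=180°
no other 2-command option fits: unique.

rotate(2, -90), rotate(2, 180)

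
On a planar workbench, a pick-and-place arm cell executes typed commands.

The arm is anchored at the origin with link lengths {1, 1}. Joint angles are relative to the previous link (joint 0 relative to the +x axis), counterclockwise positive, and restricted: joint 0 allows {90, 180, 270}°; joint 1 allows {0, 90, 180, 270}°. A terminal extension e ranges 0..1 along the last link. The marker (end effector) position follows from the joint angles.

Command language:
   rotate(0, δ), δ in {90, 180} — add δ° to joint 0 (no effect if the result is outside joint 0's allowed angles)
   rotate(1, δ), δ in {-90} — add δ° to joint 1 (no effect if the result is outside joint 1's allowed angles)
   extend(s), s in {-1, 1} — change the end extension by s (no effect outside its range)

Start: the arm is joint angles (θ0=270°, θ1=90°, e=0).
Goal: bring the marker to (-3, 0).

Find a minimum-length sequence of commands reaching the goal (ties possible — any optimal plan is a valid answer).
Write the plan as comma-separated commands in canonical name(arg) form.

initial: joint angles (θ0=270°, θ1=90°, e=0)
step 1 (extend(1)): joint angles (θ0=270°, θ1=90°, e=1)
step 2 (rotate(1, -90)): joint angles (θ0=270°, θ1=0°, e=1)
step 3 (rotate(0, 180)): joint angles (θ0=90°, θ1=0°, e=1)
step 4 (rotate(0, 90)): joint angles (θ0=180°, θ1=0°, e=1)
shorter routes all fall short; 4 is best.

extend(1), rotate(1, -90), rotate(0, 180), rotate(0, 90)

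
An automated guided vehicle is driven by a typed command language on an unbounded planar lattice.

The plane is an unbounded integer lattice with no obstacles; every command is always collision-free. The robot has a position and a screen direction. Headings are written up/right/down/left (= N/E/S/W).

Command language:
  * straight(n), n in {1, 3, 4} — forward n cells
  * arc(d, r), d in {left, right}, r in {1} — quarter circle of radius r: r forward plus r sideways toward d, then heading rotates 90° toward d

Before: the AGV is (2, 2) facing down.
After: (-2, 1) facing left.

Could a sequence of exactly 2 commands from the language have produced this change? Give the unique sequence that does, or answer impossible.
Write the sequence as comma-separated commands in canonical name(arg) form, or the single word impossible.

arc(right, 1), straight(3)

key: running straight(3) before arc(right, 1) would end elsewhere — order is forced
from: (2, 2) facing down
1. arc(right, 1) → (1, 1) facing left
2. straight(3) → (-2, 1) facing left
no other 2-command option fits: unique.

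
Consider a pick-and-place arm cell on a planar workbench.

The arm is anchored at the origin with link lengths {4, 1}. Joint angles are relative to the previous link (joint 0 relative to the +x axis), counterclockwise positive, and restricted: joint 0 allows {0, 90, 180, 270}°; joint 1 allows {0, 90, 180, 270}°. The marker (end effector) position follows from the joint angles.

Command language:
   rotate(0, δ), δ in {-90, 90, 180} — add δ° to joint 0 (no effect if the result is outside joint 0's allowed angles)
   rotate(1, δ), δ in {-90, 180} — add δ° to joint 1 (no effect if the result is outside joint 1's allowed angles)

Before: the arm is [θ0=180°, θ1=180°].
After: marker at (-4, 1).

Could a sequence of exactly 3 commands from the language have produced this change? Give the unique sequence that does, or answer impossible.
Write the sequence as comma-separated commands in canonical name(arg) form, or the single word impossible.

initial: [θ0=180°, θ1=180°]
step 1 (rotate(1, -90)): [θ0=180°, θ1=90°]
step 2 (rotate(1, -90)): [θ0=180°, θ1=0°]
step 3 (rotate(1, -90)): [θ0=180°, θ1=270°]
uniquely the one of 125 3-step routes that fits.

rotate(1, -90), rotate(1, -90), rotate(1, -90)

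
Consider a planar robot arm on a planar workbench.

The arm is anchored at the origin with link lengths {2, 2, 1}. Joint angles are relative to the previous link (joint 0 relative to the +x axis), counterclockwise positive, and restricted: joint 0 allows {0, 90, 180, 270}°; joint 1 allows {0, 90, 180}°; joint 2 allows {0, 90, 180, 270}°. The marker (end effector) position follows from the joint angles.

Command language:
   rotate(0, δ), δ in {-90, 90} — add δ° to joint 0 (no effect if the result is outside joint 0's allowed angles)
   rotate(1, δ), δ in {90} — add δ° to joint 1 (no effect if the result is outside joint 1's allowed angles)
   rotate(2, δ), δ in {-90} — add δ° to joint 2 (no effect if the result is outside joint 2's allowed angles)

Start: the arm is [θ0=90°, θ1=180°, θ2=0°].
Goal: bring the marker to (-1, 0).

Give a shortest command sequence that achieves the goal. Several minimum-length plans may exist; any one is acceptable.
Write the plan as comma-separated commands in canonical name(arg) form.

t0: [θ0=90°, θ1=180°, θ2=0°]
step 1 (rotate(2, -90)): [θ0=90°, θ1=180°, θ2=270°]
shorter routes all fall short; 1 is best.

rotate(2, -90)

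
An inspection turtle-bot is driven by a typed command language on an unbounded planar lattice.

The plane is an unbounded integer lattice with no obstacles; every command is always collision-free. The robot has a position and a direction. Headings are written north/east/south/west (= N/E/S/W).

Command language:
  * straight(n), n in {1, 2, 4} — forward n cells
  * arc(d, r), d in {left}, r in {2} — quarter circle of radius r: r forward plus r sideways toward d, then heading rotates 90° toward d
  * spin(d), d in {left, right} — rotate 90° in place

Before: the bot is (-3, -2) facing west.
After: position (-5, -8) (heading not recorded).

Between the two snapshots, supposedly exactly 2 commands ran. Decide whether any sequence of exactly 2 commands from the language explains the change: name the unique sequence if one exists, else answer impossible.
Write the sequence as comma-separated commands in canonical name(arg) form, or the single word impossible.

key: running straight(4) before arc(left, 2) would end elsewhere — order is forced
begin: (-3, -2) facing west
t=1 arc(left, 2) ⇒ (-5, -4) facing south
t=2 straight(4) ⇒ (-5, -8) facing south
no other 2-command option fits: unique.

arc(left, 2), straight(4)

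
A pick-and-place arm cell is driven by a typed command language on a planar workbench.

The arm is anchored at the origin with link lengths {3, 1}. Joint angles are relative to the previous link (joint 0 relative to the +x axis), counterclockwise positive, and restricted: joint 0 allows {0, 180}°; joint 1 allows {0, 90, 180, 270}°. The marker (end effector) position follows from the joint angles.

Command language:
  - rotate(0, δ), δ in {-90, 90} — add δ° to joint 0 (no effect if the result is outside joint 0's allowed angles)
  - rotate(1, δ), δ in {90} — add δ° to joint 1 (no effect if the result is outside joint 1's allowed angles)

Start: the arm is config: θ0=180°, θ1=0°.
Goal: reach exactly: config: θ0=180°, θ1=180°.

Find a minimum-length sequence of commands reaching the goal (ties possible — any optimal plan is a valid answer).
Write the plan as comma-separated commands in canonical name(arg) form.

begin: config: θ0=180°, θ1=0°
step 1 (rotate(1, 90)): config: θ0=180°, θ1=90°
step 2 (rotate(1, 90)): config: θ0=180°, θ1=180°
minimal: 2 command(s), checked below 2.

rotate(1, 90), rotate(1, 90)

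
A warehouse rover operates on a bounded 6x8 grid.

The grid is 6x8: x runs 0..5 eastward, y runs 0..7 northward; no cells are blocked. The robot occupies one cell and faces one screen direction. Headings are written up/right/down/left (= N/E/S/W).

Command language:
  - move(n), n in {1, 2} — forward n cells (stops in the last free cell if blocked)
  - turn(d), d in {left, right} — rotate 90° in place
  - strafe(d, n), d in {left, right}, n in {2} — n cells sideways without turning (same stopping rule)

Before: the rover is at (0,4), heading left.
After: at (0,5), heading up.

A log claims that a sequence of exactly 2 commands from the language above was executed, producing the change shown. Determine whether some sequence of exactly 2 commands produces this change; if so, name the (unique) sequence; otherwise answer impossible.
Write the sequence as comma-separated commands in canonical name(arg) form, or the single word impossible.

key: running move(1) before turn(right) would end elsewhere — order is forced
initial: at (0,4), heading left
step 1 (turn(right)): at (0,4), heading up
step 2 (move(1)): at (0,5), heading up
all 36 alternatives checked — unique.

turn(right), move(1)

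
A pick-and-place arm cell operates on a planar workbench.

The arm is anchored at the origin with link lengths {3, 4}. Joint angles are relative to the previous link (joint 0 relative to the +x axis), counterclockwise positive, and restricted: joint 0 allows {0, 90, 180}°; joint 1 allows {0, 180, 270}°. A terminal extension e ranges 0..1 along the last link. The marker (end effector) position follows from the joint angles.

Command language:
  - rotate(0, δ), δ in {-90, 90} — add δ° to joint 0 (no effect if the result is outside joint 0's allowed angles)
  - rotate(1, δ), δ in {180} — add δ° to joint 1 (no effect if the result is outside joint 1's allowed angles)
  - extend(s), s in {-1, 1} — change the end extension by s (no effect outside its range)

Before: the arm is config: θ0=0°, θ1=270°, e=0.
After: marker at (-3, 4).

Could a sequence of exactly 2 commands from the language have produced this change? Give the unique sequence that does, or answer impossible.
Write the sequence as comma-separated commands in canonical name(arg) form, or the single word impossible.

from: config: θ0=0°, θ1=270°, e=0
step 1 (rotate(0, 90)): config: θ0=90°, θ1=270°, e=0
step 2 (rotate(0, 90)): config: θ0=180°, θ1=270°, e=0
no rival 2-sequence matches.

rotate(0, 90), rotate(0, 90)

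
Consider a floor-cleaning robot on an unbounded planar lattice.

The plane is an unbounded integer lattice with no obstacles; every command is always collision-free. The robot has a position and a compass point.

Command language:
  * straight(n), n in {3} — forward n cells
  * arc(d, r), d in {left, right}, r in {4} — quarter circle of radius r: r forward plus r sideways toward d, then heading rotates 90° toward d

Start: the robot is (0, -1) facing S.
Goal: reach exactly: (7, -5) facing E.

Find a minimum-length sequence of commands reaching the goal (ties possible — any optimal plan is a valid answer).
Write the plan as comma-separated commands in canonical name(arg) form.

begin: (0, -1) facing S
step 1 (arc(left, 4)): (4, -5) facing E
step 2 (straight(3)): (7, -5) facing E
nothing shorter than 2 reaches the goal.

arc(left, 4), straight(3)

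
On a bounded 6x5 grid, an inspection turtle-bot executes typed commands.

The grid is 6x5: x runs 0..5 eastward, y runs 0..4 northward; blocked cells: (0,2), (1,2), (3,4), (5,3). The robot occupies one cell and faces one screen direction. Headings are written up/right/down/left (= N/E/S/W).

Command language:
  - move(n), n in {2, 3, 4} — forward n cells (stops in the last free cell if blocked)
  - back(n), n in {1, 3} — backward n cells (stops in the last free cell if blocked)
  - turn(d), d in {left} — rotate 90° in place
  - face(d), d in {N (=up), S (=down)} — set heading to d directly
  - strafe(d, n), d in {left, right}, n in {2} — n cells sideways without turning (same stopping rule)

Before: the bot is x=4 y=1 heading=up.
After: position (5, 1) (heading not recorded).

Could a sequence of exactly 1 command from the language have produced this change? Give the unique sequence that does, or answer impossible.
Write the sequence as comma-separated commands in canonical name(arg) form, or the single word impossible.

strafe(right, 2)

key: strafe(right, 2) runs into the grid edge before its full distance
begin: x=4 y=1 heading=up
[1] after strafe(right, 2): x=5 y=1 heading=up
no rival 1-sequence matches.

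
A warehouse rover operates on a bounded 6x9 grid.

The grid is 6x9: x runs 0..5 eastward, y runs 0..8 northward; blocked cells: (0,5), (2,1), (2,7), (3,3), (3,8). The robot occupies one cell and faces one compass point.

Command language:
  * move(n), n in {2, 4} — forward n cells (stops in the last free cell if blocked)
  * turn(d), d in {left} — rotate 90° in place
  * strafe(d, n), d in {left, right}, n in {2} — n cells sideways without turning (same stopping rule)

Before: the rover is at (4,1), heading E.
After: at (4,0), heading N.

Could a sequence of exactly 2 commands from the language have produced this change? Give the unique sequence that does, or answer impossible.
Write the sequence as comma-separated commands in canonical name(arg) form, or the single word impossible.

key: order matters: swapping strafe(right, 2) and turn(left) lands elsewhere
from: at (4,1), heading E
[1] after strafe(right, 2): at (4,0), heading E
[2] after turn(left): at (4,0), heading N
no other 2-command option fits: unique.

strafe(right, 2), turn(left)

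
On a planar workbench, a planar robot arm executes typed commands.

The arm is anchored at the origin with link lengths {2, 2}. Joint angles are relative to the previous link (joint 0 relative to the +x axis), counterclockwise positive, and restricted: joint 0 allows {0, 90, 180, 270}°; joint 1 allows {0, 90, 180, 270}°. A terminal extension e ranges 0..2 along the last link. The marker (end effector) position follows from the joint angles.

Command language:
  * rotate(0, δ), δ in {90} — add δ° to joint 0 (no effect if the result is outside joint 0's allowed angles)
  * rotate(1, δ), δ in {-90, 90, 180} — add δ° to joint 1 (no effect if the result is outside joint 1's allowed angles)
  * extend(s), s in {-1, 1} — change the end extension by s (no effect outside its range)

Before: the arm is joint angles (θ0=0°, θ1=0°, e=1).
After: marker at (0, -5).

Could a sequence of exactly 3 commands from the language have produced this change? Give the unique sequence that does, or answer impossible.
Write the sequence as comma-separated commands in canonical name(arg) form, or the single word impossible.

start: joint angles (θ0=0°, θ1=0°, e=1)
t=1 rotate(0, 90) ⇒ joint angles (θ0=90°, θ1=0°, e=1)
t=2 rotate(0, 90) ⇒ joint angles (θ0=180°, θ1=0°, e=1)
t=3 rotate(0, 90) ⇒ joint angles (θ0=270°, θ1=0°, e=1)
no other 3-command option fits: unique.

rotate(0, 90), rotate(0, 90), rotate(0, 90)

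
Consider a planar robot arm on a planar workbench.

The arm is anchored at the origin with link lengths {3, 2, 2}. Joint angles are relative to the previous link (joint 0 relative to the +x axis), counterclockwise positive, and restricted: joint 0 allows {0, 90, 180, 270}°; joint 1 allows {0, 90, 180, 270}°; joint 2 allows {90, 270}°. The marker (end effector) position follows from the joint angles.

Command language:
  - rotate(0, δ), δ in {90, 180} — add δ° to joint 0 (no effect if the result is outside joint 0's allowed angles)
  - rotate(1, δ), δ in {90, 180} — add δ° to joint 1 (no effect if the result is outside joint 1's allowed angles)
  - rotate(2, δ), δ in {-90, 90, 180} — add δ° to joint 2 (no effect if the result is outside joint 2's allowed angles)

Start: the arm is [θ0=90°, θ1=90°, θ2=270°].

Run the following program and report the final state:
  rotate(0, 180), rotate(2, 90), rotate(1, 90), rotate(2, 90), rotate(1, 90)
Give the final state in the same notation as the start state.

start: [θ0=90°, θ1=90°, θ2=270°]
t=1 rotate(0, 180) ⇒ [θ0=270°, θ1=90°, θ2=270°]
t=2 rotate(2, 90) ⇒ [θ0=270°, θ1=90°, θ2=270°]
t=3 rotate(1, 90) ⇒ [θ0=270°, θ1=180°, θ2=270°]
t=4 rotate(2, 90) ⇒ [θ0=270°, θ1=180°, θ2=270°]
t=5 rotate(1, 90) ⇒ [θ0=270°, θ1=270°, θ2=270°]

[θ0=270°, θ1=270°, θ2=270°]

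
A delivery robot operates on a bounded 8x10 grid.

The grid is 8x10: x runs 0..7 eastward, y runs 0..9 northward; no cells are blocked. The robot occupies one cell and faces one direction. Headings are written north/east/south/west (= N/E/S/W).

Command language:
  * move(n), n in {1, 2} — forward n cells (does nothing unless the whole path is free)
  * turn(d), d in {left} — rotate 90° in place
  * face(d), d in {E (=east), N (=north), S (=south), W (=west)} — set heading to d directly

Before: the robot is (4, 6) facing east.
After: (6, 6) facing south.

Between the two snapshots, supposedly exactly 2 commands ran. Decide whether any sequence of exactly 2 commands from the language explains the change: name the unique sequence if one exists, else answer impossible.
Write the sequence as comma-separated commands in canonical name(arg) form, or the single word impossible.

move(2), face(S)

key: order matters: swapping move(2) and face(S) lands elsewhere
t0: (4, 6) facing east
1. move(2) → (6, 6) facing east
2. face(S) → (6, 6) facing south
all 49 alternatives checked — unique.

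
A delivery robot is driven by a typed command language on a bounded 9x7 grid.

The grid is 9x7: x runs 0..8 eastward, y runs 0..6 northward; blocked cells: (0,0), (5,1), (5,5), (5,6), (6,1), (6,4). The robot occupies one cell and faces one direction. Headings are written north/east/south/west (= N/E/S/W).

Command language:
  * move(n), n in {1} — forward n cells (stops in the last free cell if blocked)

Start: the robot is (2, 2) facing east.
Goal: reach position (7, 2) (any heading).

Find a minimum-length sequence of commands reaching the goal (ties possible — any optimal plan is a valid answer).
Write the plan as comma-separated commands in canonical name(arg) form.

initial: (2, 2) facing east
1. move(1) → (3, 2) facing east
2. move(1) → (4, 2) facing east
3. move(1) → (5, 2) facing east
4. move(1) → (6, 2) facing east
5. move(1) → (7, 2) facing east
shorter routes all fall short; 5 is best.

move(1), move(1), move(1), move(1), move(1)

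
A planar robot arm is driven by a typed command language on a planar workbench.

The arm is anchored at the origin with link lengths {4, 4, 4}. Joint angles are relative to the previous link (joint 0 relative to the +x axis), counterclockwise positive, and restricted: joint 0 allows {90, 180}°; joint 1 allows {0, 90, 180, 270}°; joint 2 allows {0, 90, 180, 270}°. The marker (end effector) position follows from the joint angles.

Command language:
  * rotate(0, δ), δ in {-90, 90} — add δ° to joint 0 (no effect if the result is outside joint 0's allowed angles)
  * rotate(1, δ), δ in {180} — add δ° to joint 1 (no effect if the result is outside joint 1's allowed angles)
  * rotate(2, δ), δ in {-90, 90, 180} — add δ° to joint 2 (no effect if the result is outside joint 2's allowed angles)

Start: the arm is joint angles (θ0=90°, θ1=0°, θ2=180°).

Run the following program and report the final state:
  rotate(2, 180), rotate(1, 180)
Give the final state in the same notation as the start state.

from: joint angles (θ0=90°, θ1=0°, θ2=180°)
[1] after rotate(2, 180): joint angles (θ0=90°, θ1=0°, θ2=0°)
[2] after rotate(1, 180): joint angles (θ0=90°, θ1=180°, θ2=0°)

joint angles (θ0=90°, θ1=180°, θ2=0°)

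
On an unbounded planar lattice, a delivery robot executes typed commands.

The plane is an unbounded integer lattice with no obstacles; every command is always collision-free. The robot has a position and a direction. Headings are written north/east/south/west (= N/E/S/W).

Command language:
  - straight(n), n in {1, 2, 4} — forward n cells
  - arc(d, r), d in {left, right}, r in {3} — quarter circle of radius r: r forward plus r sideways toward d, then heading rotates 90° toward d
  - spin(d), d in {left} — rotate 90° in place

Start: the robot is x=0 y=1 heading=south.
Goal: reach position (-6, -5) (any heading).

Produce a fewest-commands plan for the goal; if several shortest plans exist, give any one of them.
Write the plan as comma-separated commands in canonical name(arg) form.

arc(right, 3), arc(left, 3)

start: x=0 y=1 heading=south
t=1 arc(right, 3) ⇒ x=-3 y=-2 heading=west
t=2 arc(left, 3) ⇒ x=-6 y=-5 heading=south
shorter routes all fall short; 2 is best.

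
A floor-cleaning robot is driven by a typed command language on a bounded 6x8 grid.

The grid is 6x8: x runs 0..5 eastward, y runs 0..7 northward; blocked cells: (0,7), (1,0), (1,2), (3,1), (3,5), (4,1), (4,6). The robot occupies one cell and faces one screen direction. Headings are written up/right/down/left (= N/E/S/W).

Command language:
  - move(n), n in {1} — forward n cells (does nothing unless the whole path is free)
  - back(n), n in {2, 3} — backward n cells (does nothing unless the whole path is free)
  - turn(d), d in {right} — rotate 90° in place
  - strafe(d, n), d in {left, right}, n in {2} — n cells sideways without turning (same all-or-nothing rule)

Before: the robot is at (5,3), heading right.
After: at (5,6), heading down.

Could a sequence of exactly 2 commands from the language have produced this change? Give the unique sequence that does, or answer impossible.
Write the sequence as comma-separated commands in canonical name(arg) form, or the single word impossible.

turn(right), back(3)

key: position moved to (5,6) AND the heading swung to S — translation plus rotation needed
from: at (5,3), heading right
step 1 (turn(right)): at (5,3), heading down
step 2 (back(3)): at (5,6), heading down
no rival 2-sequence matches.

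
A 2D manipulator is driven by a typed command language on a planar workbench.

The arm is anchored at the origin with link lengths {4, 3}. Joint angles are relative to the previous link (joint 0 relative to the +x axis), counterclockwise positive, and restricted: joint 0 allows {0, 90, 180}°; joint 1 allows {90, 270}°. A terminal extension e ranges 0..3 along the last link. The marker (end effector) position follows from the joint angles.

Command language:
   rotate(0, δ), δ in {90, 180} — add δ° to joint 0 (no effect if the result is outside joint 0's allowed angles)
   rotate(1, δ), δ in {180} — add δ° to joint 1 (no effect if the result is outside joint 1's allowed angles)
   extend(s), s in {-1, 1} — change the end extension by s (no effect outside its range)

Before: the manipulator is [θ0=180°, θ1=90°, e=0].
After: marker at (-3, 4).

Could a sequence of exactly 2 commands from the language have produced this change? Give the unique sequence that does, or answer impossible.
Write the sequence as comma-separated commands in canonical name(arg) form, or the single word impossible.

key: order matters: swapping rotate(0, 180) and rotate(0, 90) lands elsewhere
initial: [θ0=180°, θ1=90°, e=0]
1. rotate(0, 180) → [θ0=0°, θ1=90°, e=0]
2. rotate(0, 90) → [θ0=90°, θ1=90°, e=0]
all 25 alternatives checked — unique.

rotate(0, 180), rotate(0, 90)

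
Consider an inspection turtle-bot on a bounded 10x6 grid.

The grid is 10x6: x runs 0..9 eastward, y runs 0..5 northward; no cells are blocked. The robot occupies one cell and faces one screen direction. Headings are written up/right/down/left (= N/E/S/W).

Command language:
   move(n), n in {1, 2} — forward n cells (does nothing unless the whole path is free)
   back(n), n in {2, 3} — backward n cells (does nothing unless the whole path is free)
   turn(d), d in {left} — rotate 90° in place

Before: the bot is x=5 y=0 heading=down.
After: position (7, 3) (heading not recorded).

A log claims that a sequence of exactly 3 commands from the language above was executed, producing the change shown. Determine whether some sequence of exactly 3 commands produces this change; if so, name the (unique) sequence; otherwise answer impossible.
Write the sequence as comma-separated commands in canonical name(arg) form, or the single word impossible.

key: order matters: swapping back(3) and move(2) lands elsewhere
from: x=5 y=0 heading=down
[1] after back(3): x=5 y=3 heading=down
[2] after turn(left): x=5 y=3 heading=right
[3] after move(2): x=7 y=3 heading=right
uniquely the one of 125 3-step routes that fits.

back(3), turn(left), move(2)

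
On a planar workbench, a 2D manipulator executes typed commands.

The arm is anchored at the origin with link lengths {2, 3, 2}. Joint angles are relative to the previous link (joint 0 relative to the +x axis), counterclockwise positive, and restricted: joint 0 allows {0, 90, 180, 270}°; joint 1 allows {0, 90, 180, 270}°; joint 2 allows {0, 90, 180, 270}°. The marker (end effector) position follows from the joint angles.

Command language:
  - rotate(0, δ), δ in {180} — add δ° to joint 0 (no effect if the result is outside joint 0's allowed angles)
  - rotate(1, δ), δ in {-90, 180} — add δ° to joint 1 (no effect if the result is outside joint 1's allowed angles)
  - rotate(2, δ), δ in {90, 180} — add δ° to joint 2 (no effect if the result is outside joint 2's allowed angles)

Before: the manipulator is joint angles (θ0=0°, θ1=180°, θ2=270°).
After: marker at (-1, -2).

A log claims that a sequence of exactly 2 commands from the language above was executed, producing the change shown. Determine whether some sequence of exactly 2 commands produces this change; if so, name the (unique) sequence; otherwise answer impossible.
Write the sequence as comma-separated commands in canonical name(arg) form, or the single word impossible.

rotate(2, 90), rotate(2, 90)

begin: joint angles (θ0=0°, θ1=180°, θ2=270°)
1. rotate(2, 90) → joint angles (θ0=0°, θ1=180°, θ2=0°)
2. rotate(2, 90) → joint angles (θ0=0°, θ1=180°, θ2=90°)
all 25 alternatives checked — unique.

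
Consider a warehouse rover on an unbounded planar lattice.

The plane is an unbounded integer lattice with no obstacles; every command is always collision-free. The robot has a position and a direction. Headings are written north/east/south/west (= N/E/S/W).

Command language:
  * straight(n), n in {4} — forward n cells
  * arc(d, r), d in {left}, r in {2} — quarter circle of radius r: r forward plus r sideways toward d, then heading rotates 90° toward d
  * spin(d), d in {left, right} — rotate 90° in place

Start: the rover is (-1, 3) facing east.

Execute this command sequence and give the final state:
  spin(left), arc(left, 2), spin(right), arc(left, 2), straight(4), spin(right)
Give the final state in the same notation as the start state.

(-9, 7) facing north

initial: (-1, 3) facing east
t=1 spin(left) ⇒ (-1, 3) facing north
t=2 arc(left, 2) ⇒ (-3, 5) facing west
t=3 spin(right) ⇒ (-3, 5) facing north
t=4 arc(left, 2) ⇒ (-5, 7) facing west
t=5 straight(4) ⇒ (-9, 7) facing west
t=6 spin(right) ⇒ (-9, 7) facing north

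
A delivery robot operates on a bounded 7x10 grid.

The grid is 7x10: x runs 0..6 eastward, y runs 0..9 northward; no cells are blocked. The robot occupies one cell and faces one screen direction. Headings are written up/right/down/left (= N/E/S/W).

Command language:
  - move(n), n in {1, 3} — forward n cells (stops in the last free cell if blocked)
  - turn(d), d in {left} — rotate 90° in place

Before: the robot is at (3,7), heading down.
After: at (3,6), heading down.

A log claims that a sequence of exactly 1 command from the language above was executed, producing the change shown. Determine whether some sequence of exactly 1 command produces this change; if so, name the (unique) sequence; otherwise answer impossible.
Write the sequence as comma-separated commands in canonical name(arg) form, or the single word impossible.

key: heading stays S — the single command does not turn
from: at (3,7), heading down
t=1 move(1) ⇒ at (3,6), heading down
no other 1-command option fits: unique.

move(1)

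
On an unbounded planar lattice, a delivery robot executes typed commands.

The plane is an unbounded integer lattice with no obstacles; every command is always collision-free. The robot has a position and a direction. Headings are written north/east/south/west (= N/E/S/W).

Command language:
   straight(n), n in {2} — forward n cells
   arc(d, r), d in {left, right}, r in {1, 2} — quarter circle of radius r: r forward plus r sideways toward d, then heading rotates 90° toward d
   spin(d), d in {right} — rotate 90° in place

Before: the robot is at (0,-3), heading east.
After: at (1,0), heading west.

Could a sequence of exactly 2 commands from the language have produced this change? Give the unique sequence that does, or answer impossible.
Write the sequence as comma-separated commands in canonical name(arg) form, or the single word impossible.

arc(left, 2), arc(left, 1)

key: cell and facing (now W) both changed — the 2 commands mix motion and turning
from: at (0,-3), heading east
t=1 arc(left, 2) ⇒ at (2,-1), heading north
t=2 arc(left, 1) ⇒ at (1,0), heading west
all 36 alternatives checked — unique.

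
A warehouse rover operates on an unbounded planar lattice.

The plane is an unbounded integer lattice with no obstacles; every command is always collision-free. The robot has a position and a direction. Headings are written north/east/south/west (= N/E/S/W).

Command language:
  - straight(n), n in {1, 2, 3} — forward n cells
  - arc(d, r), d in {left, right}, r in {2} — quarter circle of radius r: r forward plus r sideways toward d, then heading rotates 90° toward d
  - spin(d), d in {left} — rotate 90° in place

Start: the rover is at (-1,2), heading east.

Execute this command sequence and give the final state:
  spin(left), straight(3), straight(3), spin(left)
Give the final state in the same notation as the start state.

at (-1,8), heading west

begin: at (-1,2), heading east
1. spin(left) → at (-1,2), heading north
2. straight(3) → at (-1,5), heading north
3. straight(3) → at (-1,8), heading north
4. spin(left) → at (-1,8), heading west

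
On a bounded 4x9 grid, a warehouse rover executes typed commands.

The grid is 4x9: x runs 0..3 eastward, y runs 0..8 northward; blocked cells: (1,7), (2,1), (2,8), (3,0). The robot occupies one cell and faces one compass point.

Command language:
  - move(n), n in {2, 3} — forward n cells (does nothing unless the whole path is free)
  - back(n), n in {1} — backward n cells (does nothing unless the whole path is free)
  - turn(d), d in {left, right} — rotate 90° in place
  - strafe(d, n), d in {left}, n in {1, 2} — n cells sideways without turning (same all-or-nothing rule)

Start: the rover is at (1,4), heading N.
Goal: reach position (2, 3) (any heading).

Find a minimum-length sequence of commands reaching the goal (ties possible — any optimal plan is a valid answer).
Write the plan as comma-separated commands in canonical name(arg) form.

back(1), turn(left), back(1)

begin: at (1,4), heading N
step 1 (back(1)): at (1,3), heading N
step 2 (turn(left)): at (1,3), heading W
step 3 (back(1)): at (2,3), heading W
shorter routes all fall short; 3 is best.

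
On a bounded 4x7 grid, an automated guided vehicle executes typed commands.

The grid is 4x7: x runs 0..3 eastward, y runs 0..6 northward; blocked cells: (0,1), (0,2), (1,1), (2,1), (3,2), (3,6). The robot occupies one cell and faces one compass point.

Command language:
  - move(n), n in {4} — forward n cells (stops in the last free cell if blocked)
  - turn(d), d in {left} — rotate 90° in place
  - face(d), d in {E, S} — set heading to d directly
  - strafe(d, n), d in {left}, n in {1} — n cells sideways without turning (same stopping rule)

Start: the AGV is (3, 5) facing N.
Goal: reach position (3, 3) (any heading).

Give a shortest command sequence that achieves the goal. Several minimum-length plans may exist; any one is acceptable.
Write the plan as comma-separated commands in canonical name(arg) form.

from: (3, 5) facing N
1. face(S) → (3, 5) facing S
2. move(4) → (3, 3) facing S
minimal: 2 command(s), checked below 2.

face(S), move(4)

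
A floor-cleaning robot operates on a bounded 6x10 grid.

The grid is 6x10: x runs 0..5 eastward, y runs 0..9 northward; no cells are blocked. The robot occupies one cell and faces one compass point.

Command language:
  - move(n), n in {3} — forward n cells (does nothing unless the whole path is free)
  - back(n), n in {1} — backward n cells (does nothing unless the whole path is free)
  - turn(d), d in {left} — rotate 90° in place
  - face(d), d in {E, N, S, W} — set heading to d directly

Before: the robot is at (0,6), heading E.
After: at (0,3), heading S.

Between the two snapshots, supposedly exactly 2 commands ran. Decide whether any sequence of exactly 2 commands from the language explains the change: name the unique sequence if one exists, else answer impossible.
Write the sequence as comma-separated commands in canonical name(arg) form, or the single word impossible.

key: order matters: swapping face(S) and move(3) lands elsewhere
start: at (0,6), heading E
t=1 face(S) ⇒ at (0,6), heading S
t=2 move(3) ⇒ at (0,3), heading S
no other 2-command option fits: unique.

face(S), move(3)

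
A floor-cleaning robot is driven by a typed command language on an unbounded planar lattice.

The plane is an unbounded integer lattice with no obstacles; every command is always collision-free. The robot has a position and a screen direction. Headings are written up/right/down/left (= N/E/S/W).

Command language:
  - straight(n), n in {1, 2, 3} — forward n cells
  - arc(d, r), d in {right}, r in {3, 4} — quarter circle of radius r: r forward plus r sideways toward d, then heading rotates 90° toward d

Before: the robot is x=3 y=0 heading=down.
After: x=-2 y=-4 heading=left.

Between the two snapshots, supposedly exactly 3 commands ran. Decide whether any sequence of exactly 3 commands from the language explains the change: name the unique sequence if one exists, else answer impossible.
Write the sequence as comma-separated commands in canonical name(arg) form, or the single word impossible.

key: order matters: swapping straight(1) and straight(2) lands elsewhere
start: x=3 y=0 heading=down
t=1 straight(1) ⇒ x=3 y=-1 heading=down
t=2 arc(right, 3) ⇒ x=0 y=-4 heading=left
t=3 straight(2) ⇒ x=-2 y=-4 heading=left
all 125 alternatives checked — unique.

straight(1), arc(right, 3), straight(2)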